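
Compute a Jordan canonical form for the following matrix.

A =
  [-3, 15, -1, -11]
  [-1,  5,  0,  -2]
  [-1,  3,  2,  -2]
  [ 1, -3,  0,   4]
J_3(2) ⊕ J_1(2)

The characteristic polynomial is
  det(x·I − A) = x^4 - 8*x^3 + 24*x^2 - 32*x + 16 = (x - 2)^4

Eigenvalues and multiplicities (the geometric multiplicity of λ is n − rank(A − λI), which equals the number of Jordan blocks for λ):
  λ = 2: algebraic multiplicity = 4, geometric multiplicity = 2

Determining the block sizes for each eigenvalue:
  λ = 2: with am = 4 and gm = 2, the partition is not yet determined (e.g. several partitions of 4 into 2 parts exist). Let N = A − (2)·I. Computing rank(N^1) = 2, rank(N^2) = 1, rank(N^3) = 0; the number of blocks of size ≥ j is rank(N^{j−1}) − rank(N^j), giving [2, 1, 1]. So we have 1 block(s) of size 3, 1 block(s) of size 1 → block sizes [3, 1]

Assembling the blocks gives a Jordan form
J =
  [2, 1, 0, 0]
  [0, 2, 1, 0]
  [0, 0, 2, 0]
  [0, 0, 0, 2]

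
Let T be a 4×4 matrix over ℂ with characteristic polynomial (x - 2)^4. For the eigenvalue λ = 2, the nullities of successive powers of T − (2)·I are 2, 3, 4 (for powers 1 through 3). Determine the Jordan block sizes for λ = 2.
Block sizes for λ = 2: [3, 1]

From the dimensions of kernels of powers, the number of Jordan blocks of size at least j is d_j − d_{j−1} where d_j = dim ker(N^j) (with d_0 = 0). Computing the differences gives [2, 1, 1].
The number of blocks of size exactly k is (#blocks of size ≥ k) − (#blocks of size ≥ k + 1), so the partition is: 1 block(s) of size 1, 1 block(s) of size 3.
In nonincreasing order the block sizes are [3, 1].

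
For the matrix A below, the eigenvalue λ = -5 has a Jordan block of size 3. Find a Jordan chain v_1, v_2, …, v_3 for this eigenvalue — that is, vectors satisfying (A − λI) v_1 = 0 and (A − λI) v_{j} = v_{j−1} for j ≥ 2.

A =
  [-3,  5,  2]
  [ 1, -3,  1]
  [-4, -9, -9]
A Jordan chain for λ = -5 of length 3:
v_1 = (1, 0, -1)ᵀ
v_2 = (2, 1, -4)ᵀ
v_3 = (1, 0, 0)ᵀ

Let N = A − (-5)·I. We want v_3 with N^3 v_3 = 0 but N^2 v_3 ≠ 0; then v_{j-1} := N · v_j for j = 3, …, 2.

Pick v_3 = (1, 0, 0)ᵀ.
Then v_2 = N · v_3 = (2, 1, -4)ᵀ.
Then v_1 = N · v_2 = (1, 0, -1)ᵀ.

Sanity check: (A − (-5)·I) v_1 = (0, 0, 0)ᵀ = 0. ✓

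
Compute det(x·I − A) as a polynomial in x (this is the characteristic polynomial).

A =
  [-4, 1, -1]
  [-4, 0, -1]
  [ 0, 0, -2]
x^3 + 6*x^2 + 12*x + 8

Expanding det(x·I − A) (e.g. by cofactor expansion or by noting that A is similar to its Jordan form J, which has the same characteristic polynomial as A) gives
  χ_A(x) = x^3 + 6*x^2 + 12*x + 8
which factors as (x + 2)^3. The eigenvalues (with algebraic multiplicities) are λ = -2 with multiplicity 3.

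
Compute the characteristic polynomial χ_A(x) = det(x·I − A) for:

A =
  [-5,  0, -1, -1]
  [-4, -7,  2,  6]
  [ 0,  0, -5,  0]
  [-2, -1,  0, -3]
x^4 + 20*x^3 + 150*x^2 + 500*x + 625

Expanding det(x·I − A) (e.g. by cofactor expansion or by noting that A is similar to its Jordan form J, which has the same characteristic polynomial as A) gives
  χ_A(x) = x^4 + 20*x^3 + 150*x^2 + 500*x + 625
which factors as (x + 5)^4. The eigenvalues (with algebraic multiplicities) are λ = -5 with multiplicity 4.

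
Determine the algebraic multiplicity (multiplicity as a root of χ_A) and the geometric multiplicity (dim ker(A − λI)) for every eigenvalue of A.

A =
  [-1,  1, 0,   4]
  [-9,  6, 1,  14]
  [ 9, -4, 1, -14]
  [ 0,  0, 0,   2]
λ = 2: alg = 4, geom = 2

Step 1 — factor the characteristic polynomial to read off the algebraic multiplicities:
  χ_A(x) = (x - 2)^4

Step 2 — compute geometric multiplicities via the rank-nullity identity g(λ) = n − rank(A − λI):
  rank(A − (2)·I) = 2, so dim ker(A − (2)·I) = n − 2 = 2

Summary:
  λ = 2: algebraic multiplicity = 4, geometric multiplicity = 2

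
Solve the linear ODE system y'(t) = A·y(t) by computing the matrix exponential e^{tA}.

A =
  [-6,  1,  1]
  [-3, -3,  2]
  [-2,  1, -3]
e^{tA} =
  [-t^2*exp(-4*t)/2 - 2*t*exp(-4*t) + exp(-4*t), t*exp(-4*t), t^2*exp(-4*t)/2 + t*exp(-4*t)]
  [-t^2*exp(-4*t)/2 - 3*t*exp(-4*t), t*exp(-4*t) + exp(-4*t), t^2*exp(-4*t)/2 + 2*t*exp(-4*t)]
  [-t^2*exp(-4*t)/2 - 2*t*exp(-4*t), t*exp(-4*t), t^2*exp(-4*t)/2 + t*exp(-4*t) + exp(-4*t)]

Strategy: write A = P · J · P⁻¹ where J is a Jordan canonical form, so e^{tA} = P · e^{tJ} · P⁻¹, and e^{tJ} can be computed block-by-block.

A has Jordan form
J =
  [-4,  1,  0]
  [ 0, -4,  1]
  [ 0,  0, -4]
(up to reordering of blocks).

Per-block formulas:
  For a 3×3 Jordan block J_3(-4): exp(t · J_3(-4)) = e^(-4t)·(I + t·N + (t^2/2)·N^2), where N is the 3×3 nilpotent shift.

After assembling e^{tJ} and conjugating by P, we get:

e^{tA} =
  [-t^2*exp(-4*t)/2 - 2*t*exp(-4*t) + exp(-4*t), t*exp(-4*t), t^2*exp(-4*t)/2 + t*exp(-4*t)]
  [-t^2*exp(-4*t)/2 - 3*t*exp(-4*t), t*exp(-4*t) + exp(-4*t), t^2*exp(-4*t)/2 + 2*t*exp(-4*t)]
  [-t^2*exp(-4*t)/2 - 2*t*exp(-4*t), t*exp(-4*t), t^2*exp(-4*t)/2 + t*exp(-4*t) + exp(-4*t)]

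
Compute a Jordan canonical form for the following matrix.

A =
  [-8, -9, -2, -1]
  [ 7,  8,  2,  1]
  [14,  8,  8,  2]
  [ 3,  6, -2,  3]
J_1(-1) ⊕ J_2(4) ⊕ J_1(4)

The characteristic polynomial is
  det(x·I − A) = x^4 - 11*x^3 + 36*x^2 - 16*x - 64 = (x - 4)^3*(x + 1)

Eigenvalues and multiplicities (the geometric multiplicity of λ is n − rank(A − λI), which equals the number of Jordan blocks for λ):
  λ = -1: algebraic multiplicity = 1, geometric multiplicity = 1
  λ = 4: algebraic multiplicity = 3, geometric multiplicity = 2

Determining the block sizes for each eigenvalue:
  λ = -1: one block (gm = 1), so the single block has size am = 1 → block sizes [1]
  λ = 4: 2 blocks summing to 3 forces exactly one block of size 2 and the rest size 1 → block sizes [2, 1]

Assembling the blocks gives a Jordan form
J =
  [-1, 0, 0, 0]
  [ 0, 4, 1, 0]
  [ 0, 0, 4, 0]
  [ 0, 0, 0, 4]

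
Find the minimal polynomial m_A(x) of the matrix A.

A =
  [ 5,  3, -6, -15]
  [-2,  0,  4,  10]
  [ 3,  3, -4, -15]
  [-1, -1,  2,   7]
x^2 - 4*x + 4

The characteristic polynomial is χ_A(x) = (x - 2)^4, so the eigenvalues are known. The minimal polynomial is
  m_A(x) = Π_λ (x − λ)^{k_λ}
where k_λ is the size of the *largest* Jordan block for λ (equivalently, the smallest k with (A − λI)^k v = 0 for every generalised eigenvector v of λ).

  λ = 2: largest Jordan block has size 2, contributing (x − 2)^2

So m_A(x) = (x - 2)^2 = x^2 - 4*x + 4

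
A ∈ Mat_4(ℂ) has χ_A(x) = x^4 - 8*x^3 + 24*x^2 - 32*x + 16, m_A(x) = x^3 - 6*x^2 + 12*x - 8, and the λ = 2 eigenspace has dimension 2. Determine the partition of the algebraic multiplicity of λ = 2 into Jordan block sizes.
Block sizes for λ = 2: [3, 1]

Step 1 — from the characteristic polynomial, algebraic multiplicity of λ = 2 is 4. From dim ker(A − (2)·I) = 2, there are exactly 2 Jordan blocks for λ = 2.
Step 2 — from the minimal polynomial, the factor (x − 2)^3 tells us the largest block for λ = 2 has size 3.
Step 3 — with total size 4, 2 blocks, and largest block 3, the block sizes (in nonincreasing order) are [3, 1].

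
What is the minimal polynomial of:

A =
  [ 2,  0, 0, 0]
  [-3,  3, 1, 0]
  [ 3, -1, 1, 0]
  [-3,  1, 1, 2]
x^2 - 4*x + 4

The characteristic polynomial is χ_A(x) = (x - 2)^4, so the eigenvalues are known. The minimal polynomial is
  m_A(x) = Π_λ (x − λ)^{k_λ}
where k_λ is the size of the *largest* Jordan block for λ (equivalently, the smallest k with (A − λI)^k v = 0 for every generalised eigenvector v of λ).

  λ = 2: largest Jordan block has size 2, contributing (x − 2)^2

So m_A(x) = (x - 2)^2 = x^2 - 4*x + 4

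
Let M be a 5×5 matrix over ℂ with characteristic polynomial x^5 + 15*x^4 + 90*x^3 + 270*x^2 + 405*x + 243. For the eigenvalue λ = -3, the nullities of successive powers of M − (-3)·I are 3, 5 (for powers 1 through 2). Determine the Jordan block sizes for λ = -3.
Block sizes for λ = -3: [2, 2, 1]

From the dimensions of kernels of powers, the number of Jordan blocks of size at least j is d_j − d_{j−1} where d_j = dim ker(N^j) (with d_0 = 0). Computing the differences gives [3, 2].
The number of blocks of size exactly k is (#blocks of size ≥ k) − (#blocks of size ≥ k + 1), so the partition is: 1 block(s) of size 1, 2 block(s) of size 2.
In nonincreasing order the block sizes are [2, 2, 1].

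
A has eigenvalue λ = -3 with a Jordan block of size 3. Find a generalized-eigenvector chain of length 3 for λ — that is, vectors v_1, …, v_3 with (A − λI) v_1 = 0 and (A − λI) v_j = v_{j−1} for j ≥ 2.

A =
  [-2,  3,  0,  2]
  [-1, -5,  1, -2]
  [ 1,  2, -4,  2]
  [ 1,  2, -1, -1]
A Jordan chain for λ = -3 of length 3:
v_1 = (1, -1, 1, 1)ᵀ
v_2 = (3, -2, 2, 2)ᵀ
v_3 = (0, 1, 0, 0)ᵀ

Let N = A − (-3)·I. We want v_3 with N^3 v_3 = 0 but N^2 v_3 ≠ 0; then v_{j-1} := N · v_j for j = 3, …, 2.

Pick v_3 = (0, 1, 0, 0)ᵀ.
Then v_2 = N · v_3 = (3, -2, 2, 2)ᵀ.
Then v_1 = N · v_2 = (1, -1, 1, 1)ᵀ.

Sanity check: (A − (-3)·I) v_1 = (0, 0, 0, 0)ᵀ = 0. ✓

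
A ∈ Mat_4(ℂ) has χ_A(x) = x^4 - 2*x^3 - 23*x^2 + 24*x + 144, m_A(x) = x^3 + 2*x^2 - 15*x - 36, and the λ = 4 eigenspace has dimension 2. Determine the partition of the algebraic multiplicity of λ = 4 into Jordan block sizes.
Block sizes for λ = 4: [1, 1]

Step 1 — from the characteristic polynomial, algebraic multiplicity of λ = 4 is 2. From dim ker(A − (4)·I) = 2, there are exactly 2 Jordan blocks for λ = 4.
Step 2 — from the minimal polynomial, the factor (x − 4) tells us the largest block for λ = 4 has size 1.
Step 3 — with total size 2, 2 blocks, and largest block 1, the block sizes (in nonincreasing order) are [1, 1].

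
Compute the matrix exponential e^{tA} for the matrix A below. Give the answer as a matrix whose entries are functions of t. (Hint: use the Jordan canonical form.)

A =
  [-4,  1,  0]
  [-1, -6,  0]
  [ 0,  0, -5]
e^{tA} =
  [t*exp(-5*t) + exp(-5*t), t*exp(-5*t), 0]
  [-t*exp(-5*t), -t*exp(-5*t) + exp(-5*t), 0]
  [0, 0, exp(-5*t)]

Strategy: write A = P · J · P⁻¹ where J is a Jordan canonical form, so e^{tA} = P · e^{tJ} · P⁻¹, and e^{tJ} can be computed block-by-block.

A has Jordan form
J =
  [-5,  1,  0]
  [ 0, -5,  0]
  [ 0,  0, -5]
(up to reordering of blocks).

Per-block formulas:
  For a 1×1 block at λ = -5: exp(t · [-5]) = [e^(-5t)].
  For a 2×2 Jordan block J_2(-5): exp(t · J_2(-5)) = e^(-5t)·(I + t·N), where N is the 2×2 nilpotent shift.

After assembling e^{tJ} and conjugating by P, we get:

e^{tA} =
  [t*exp(-5*t) + exp(-5*t), t*exp(-5*t), 0]
  [-t*exp(-5*t), -t*exp(-5*t) + exp(-5*t), 0]
  [0, 0, exp(-5*t)]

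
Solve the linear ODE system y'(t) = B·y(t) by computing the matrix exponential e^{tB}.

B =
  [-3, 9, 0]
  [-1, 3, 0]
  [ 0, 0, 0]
e^{tB} =
  [1 - 3*t, 9*t, 0]
  [-t, 3*t + 1, 0]
  [0, 0, 1]

Strategy: write B = P · J · P⁻¹ where J is a Jordan canonical form, so e^{tB} = P · e^{tJ} · P⁻¹, and e^{tJ} can be computed block-by-block.

B has Jordan form
J =
  [0, 1, 0]
  [0, 0, 0]
  [0, 0, 0]
(up to reordering of blocks).

Per-block formulas:
  For a 1×1 block at λ = 0: exp(t · [0]) = [e^(0t)].
  For a 2×2 Jordan block J_2(0): exp(t · J_2(0)) = e^(0t)·(I + t·N), where N is the 2×2 nilpotent shift.

After assembling e^{tJ} and conjugating by P, we get:

e^{tB} =
  [1 - 3*t, 9*t, 0]
  [-t, 3*t + 1, 0]
  [0, 0, 1]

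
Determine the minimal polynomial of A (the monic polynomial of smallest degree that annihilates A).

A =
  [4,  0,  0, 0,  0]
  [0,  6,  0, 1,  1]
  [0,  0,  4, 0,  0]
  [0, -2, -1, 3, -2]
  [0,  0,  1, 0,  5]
x^2 - 9*x + 20

The characteristic polynomial is χ_A(x) = (x - 5)^2*(x - 4)^3, so the eigenvalues are known. The minimal polynomial is
  m_A(x) = Π_λ (x − λ)^{k_λ}
where k_λ is the size of the *largest* Jordan block for λ (equivalently, the smallest k with (A − λI)^k v = 0 for every generalised eigenvector v of λ).

  λ = 4: largest Jordan block has size 1, contributing (x − 4)
  λ = 5: largest Jordan block has size 1, contributing (x − 5)

So m_A(x) = (x - 5)*(x - 4) = x^2 - 9*x + 20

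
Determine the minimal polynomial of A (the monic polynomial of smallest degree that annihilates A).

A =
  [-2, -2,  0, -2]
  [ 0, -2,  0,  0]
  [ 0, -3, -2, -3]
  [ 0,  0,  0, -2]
x^2 + 4*x + 4

The characteristic polynomial is χ_A(x) = (x + 2)^4, so the eigenvalues are known. The minimal polynomial is
  m_A(x) = Π_λ (x − λ)^{k_λ}
where k_λ is the size of the *largest* Jordan block for λ (equivalently, the smallest k with (A − λI)^k v = 0 for every generalised eigenvector v of λ).

  λ = -2: largest Jordan block has size 2, contributing (x + 2)^2

So m_A(x) = (x + 2)^2 = x^2 + 4*x + 4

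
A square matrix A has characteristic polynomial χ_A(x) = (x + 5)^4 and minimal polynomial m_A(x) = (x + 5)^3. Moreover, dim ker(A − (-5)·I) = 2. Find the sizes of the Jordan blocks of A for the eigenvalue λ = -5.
Block sizes for λ = -5: [3, 1]

Step 1 — from the characteristic polynomial, algebraic multiplicity of λ = -5 is 4. From dim ker(A − (-5)·I) = 2, there are exactly 2 Jordan blocks for λ = -5.
Step 2 — from the minimal polynomial, the factor (x + 5)^3 tells us the largest block for λ = -5 has size 3.
Step 3 — with total size 4, 2 blocks, and largest block 3, the block sizes (in nonincreasing order) are [3, 1].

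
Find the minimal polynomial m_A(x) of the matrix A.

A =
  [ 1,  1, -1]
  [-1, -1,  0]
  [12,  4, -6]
x^3 + 6*x^2 + 12*x + 8

The characteristic polynomial is χ_A(x) = (x + 2)^3, so the eigenvalues are known. The minimal polynomial is
  m_A(x) = Π_λ (x − λ)^{k_λ}
where k_λ is the size of the *largest* Jordan block for λ (equivalently, the smallest k with (A − λI)^k v = 0 for every generalised eigenvector v of λ).

  λ = -2: largest Jordan block has size 3, contributing (x + 2)^3

So m_A(x) = (x + 2)^3 = x^3 + 6*x^2 + 12*x + 8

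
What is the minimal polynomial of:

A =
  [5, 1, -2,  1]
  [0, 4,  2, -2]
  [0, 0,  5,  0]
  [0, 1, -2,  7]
x^3 - 16*x^2 + 85*x - 150

The characteristic polynomial is χ_A(x) = (x - 6)*(x - 5)^3, so the eigenvalues are known. The minimal polynomial is
  m_A(x) = Π_λ (x − λ)^{k_λ}
where k_λ is the size of the *largest* Jordan block for λ (equivalently, the smallest k with (A − λI)^k v = 0 for every generalised eigenvector v of λ).

  λ = 5: largest Jordan block has size 2, contributing (x − 5)^2
  λ = 6: largest Jordan block has size 1, contributing (x − 6)

So m_A(x) = (x - 6)*(x - 5)^2 = x^3 - 16*x^2 + 85*x - 150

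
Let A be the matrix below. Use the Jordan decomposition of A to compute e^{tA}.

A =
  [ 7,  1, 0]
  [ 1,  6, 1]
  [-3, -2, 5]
e^{tA} =
  [t^2*exp(6*t) + t*exp(6*t) + exp(6*t), t^2*exp(6*t)/2 + t*exp(6*t), t^2*exp(6*t)/2]
  [-t^2*exp(6*t) + t*exp(6*t), -t^2*exp(6*t)/2 + exp(6*t), -t^2*exp(6*t)/2 + t*exp(6*t)]
  [-t^2*exp(6*t) - 3*t*exp(6*t), -t^2*exp(6*t)/2 - 2*t*exp(6*t), -t^2*exp(6*t)/2 - t*exp(6*t) + exp(6*t)]

Strategy: write A = P · J · P⁻¹ where J is a Jordan canonical form, so e^{tA} = P · e^{tJ} · P⁻¹, and e^{tJ} can be computed block-by-block.

A has Jordan form
J =
  [6, 1, 0]
  [0, 6, 1]
  [0, 0, 6]
(up to reordering of blocks).

Per-block formulas:
  For a 3×3 Jordan block J_3(6): exp(t · J_3(6)) = e^(6t)·(I + t·N + (t^2/2)·N^2), where N is the 3×3 nilpotent shift.

After assembling e^{tJ} and conjugating by P, we get:

e^{tA} =
  [t^2*exp(6*t) + t*exp(6*t) + exp(6*t), t^2*exp(6*t)/2 + t*exp(6*t), t^2*exp(6*t)/2]
  [-t^2*exp(6*t) + t*exp(6*t), -t^2*exp(6*t)/2 + exp(6*t), -t^2*exp(6*t)/2 + t*exp(6*t)]
  [-t^2*exp(6*t) - 3*t*exp(6*t), -t^2*exp(6*t)/2 - 2*t*exp(6*t), -t^2*exp(6*t)/2 - t*exp(6*t) + exp(6*t)]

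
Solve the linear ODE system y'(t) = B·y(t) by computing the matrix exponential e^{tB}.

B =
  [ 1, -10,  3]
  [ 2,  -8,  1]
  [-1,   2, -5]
e^{tB} =
  [t^2*exp(-4*t) + 5*t*exp(-4*t) + exp(-4*t), -2*t^2*exp(-4*t) - 10*t*exp(-4*t), t^2*exp(-4*t) + 3*t*exp(-4*t)]
  [t^2*exp(-4*t)/2 + 2*t*exp(-4*t), -t^2*exp(-4*t) - 4*t*exp(-4*t) + exp(-4*t), t^2*exp(-4*t)/2 + t*exp(-4*t)]
  [-t*exp(-4*t), 2*t*exp(-4*t), -t*exp(-4*t) + exp(-4*t)]

Strategy: write B = P · J · P⁻¹ where J is a Jordan canonical form, so e^{tB} = P · e^{tJ} · P⁻¹, and e^{tJ} can be computed block-by-block.

B has Jordan form
J =
  [-4,  1,  0]
  [ 0, -4,  1]
  [ 0,  0, -4]
(up to reordering of blocks).

Per-block formulas:
  For a 3×3 Jordan block J_3(-4): exp(t · J_3(-4)) = e^(-4t)·(I + t·N + (t^2/2)·N^2), where N is the 3×3 nilpotent shift.

After assembling e^{tJ} and conjugating by P, we get:

e^{tB} =
  [t^2*exp(-4*t) + 5*t*exp(-4*t) + exp(-4*t), -2*t^2*exp(-4*t) - 10*t*exp(-4*t), t^2*exp(-4*t) + 3*t*exp(-4*t)]
  [t^2*exp(-4*t)/2 + 2*t*exp(-4*t), -t^2*exp(-4*t) - 4*t*exp(-4*t) + exp(-4*t), t^2*exp(-4*t)/2 + t*exp(-4*t)]
  [-t*exp(-4*t), 2*t*exp(-4*t), -t*exp(-4*t) + exp(-4*t)]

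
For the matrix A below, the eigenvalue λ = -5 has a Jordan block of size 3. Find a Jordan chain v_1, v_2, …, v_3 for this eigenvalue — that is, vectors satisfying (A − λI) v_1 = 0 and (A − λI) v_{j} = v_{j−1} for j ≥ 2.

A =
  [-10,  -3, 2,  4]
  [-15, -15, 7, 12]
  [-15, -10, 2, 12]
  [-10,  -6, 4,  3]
A Jordan chain for λ = -5 of length 3:
v_1 = (1, 3, 3, 2)ᵀ
v_2 = (-3, -10, -10, -6)ᵀ
v_3 = (0, 1, 0, 0)ᵀ

Let N = A − (-5)·I. We want v_3 with N^3 v_3 = 0 but N^2 v_3 ≠ 0; then v_{j-1} := N · v_j for j = 3, …, 2.

Pick v_3 = (0, 1, 0, 0)ᵀ.
Then v_2 = N · v_3 = (-3, -10, -10, -6)ᵀ.
Then v_1 = N · v_2 = (1, 3, 3, 2)ᵀ.

Sanity check: (A − (-5)·I) v_1 = (0, 0, 0, 0)ᵀ = 0. ✓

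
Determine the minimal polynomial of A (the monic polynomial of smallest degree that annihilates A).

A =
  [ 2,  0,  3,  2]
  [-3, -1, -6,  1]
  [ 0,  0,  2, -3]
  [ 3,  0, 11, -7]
x^3 + 3*x^2 + 3*x + 1

The characteristic polynomial is χ_A(x) = (x + 1)^4, so the eigenvalues are known. The minimal polynomial is
  m_A(x) = Π_λ (x − λ)^{k_λ}
where k_λ is the size of the *largest* Jordan block for λ (equivalently, the smallest k with (A − λI)^k v = 0 for every generalised eigenvector v of λ).

  λ = -1: largest Jordan block has size 3, contributing (x + 1)^3

So m_A(x) = (x + 1)^3 = x^3 + 3*x^2 + 3*x + 1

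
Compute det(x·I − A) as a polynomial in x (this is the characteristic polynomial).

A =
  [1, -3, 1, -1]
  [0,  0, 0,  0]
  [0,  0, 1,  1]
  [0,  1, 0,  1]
x^4 - 3*x^3 + 3*x^2 - x

Expanding det(x·I − A) (e.g. by cofactor expansion or by noting that A is similar to its Jordan form J, which has the same characteristic polynomial as A) gives
  χ_A(x) = x^4 - 3*x^3 + 3*x^2 - x
which factors as x*(x - 1)^3. The eigenvalues (with algebraic multiplicities) are λ = 0 with multiplicity 1, λ = 1 with multiplicity 3.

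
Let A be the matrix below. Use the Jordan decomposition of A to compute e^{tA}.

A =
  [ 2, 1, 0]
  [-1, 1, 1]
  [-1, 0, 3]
e^{tA} =
  [-t^2*exp(2*t)/2 + exp(2*t), -t^2*exp(2*t)/2 + t*exp(2*t), t^2*exp(2*t)/2]
  [-t*exp(2*t), -t*exp(2*t) + exp(2*t), t*exp(2*t)]
  [-t^2*exp(2*t)/2 - t*exp(2*t), -t^2*exp(2*t)/2, t^2*exp(2*t)/2 + t*exp(2*t) + exp(2*t)]

Strategy: write A = P · J · P⁻¹ where J is a Jordan canonical form, so e^{tA} = P · e^{tJ} · P⁻¹, and e^{tJ} can be computed block-by-block.

A has Jordan form
J =
  [2, 1, 0]
  [0, 2, 1]
  [0, 0, 2]
(up to reordering of blocks).

Per-block formulas:
  For a 3×3 Jordan block J_3(2): exp(t · J_3(2)) = e^(2t)·(I + t·N + (t^2/2)·N^2), where N is the 3×3 nilpotent shift.

After assembling e^{tJ} and conjugating by P, we get:

e^{tA} =
  [-t^2*exp(2*t)/2 + exp(2*t), -t^2*exp(2*t)/2 + t*exp(2*t), t^2*exp(2*t)/2]
  [-t*exp(2*t), -t*exp(2*t) + exp(2*t), t*exp(2*t)]
  [-t^2*exp(2*t)/2 - t*exp(2*t), -t^2*exp(2*t)/2, t^2*exp(2*t)/2 + t*exp(2*t) + exp(2*t)]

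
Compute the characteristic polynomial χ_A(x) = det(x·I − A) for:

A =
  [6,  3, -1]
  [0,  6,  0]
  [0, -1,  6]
x^3 - 18*x^2 + 108*x - 216

Expanding det(x·I − A) (e.g. by cofactor expansion or by noting that A is similar to its Jordan form J, which has the same characteristic polynomial as A) gives
  χ_A(x) = x^3 - 18*x^2 + 108*x - 216
which factors as (x - 6)^3. The eigenvalues (with algebraic multiplicities) are λ = 6 with multiplicity 3.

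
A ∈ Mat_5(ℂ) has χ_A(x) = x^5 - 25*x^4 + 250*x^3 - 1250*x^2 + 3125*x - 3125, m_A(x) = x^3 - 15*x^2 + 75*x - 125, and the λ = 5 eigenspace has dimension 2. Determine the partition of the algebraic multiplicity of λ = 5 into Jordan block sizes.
Block sizes for λ = 5: [3, 2]

Step 1 — from the characteristic polynomial, algebraic multiplicity of λ = 5 is 5. From dim ker(A − (5)·I) = 2, there are exactly 2 Jordan blocks for λ = 5.
Step 2 — from the minimal polynomial, the factor (x − 5)^3 tells us the largest block for λ = 5 has size 3.
Step 3 — with total size 5, 2 blocks, and largest block 3, the block sizes (in nonincreasing order) are [3, 2].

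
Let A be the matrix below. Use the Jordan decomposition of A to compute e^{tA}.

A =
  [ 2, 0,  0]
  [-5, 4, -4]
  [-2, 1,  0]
e^{tA} =
  [exp(2*t), 0, 0]
  [-t^2*exp(2*t) - 5*t*exp(2*t), 2*t*exp(2*t) + exp(2*t), -4*t*exp(2*t)]
  [-t^2*exp(2*t)/2 - 2*t*exp(2*t), t*exp(2*t), -2*t*exp(2*t) + exp(2*t)]

Strategy: write A = P · J · P⁻¹ where J is a Jordan canonical form, so e^{tA} = P · e^{tJ} · P⁻¹, and e^{tJ} can be computed block-by-block.

A has Jordan form
J =
  [2, 1, 0]
  [0, 2, 1]
  [0, 0, 2]
(up to reordering of blocks).

Per-block formulas:
  For a 3×3 Jordan block J_3(2): exp(t · J_3(2)) = e^(2t)·(I + t·N + (t^2/2)·N^2), where N is the 3×3 nilpotent shift.

After assembling e^{tJ} and conjugating by P, we get:

e^{tA} =
  [exp(2*t), 0, 0]
  [-t^2*exp(2*t) - 5*t*exp(2*t), 2*t*exp(2*t) + exp(2*t), -4*t*exp(2*t)]
  [-t^2*exp(2*t)/2 - 2*t*exp(2*t), t*exp(2*t), -2*t*exp(2*t) + exp(2*t)]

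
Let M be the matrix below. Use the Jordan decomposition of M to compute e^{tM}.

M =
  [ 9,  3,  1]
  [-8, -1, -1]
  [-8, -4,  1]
e^{tM} =
  [2*t^2*exp(3*t) + 6*t*exp(3*t) + exp(3*t), t^2*exp(3*t) + 3*t*exp(3*t), t^2*exp(3*t)/2 + t*exp(3*t)]
  [-4*t^2*exp(3*t) - 8*t*exp(3*t), -2*t^2*exp(3*t) - 4*t*exp(3*t) + exp(3*t), -t^2*exp(3*t) - t*exp(3*t)]
  [-8*t*exp(3*t), -4*t*exp(3*t), -2*t*exp(3*t) + exp(3*t)]

Strategy: write M = P · J · P⁻¹ where J is a Jordan canonical form, so e^{tM} = P · e^{tJ} · P⁻¹, and e^{tJ} can be computed block-by-block.

M has Jordan form
J =
  [3, 1, 0]
  [0, 3, 1]
  [0, 0, 3]
(up to reordering of blocks).

Per-block formulas:
  For a 3×3 Jordan block J_3(3): exp(t · J_3(3)) = e^(3t)·(I + t·N + (t^2/2)·N^2), where N is the 3×3 nilpotent shift.

After assembling e^{tJ} and conjugating by P, we get:

e^{tM} =
  [2*t^2*exp(3*t) + 6*t*exp(3*t) + exp(3*t), t^2*exp(3*t) + 3*t*exp(3*t), t^2*exp(3*t)/2 + t*exp(3*t)]
  [-4*t^2*exp(3*t) - 8*t*exp(3*t), -2*t^2*exp(3*t) - 4*t*exp(3*t) + exp(3*t), -t^2*exp(3*t) - t*exp(3*t)]
  [-8*t*exp(3*t), -4*t*exp(3*t), -2*t*exp(3*t) + exp(3*t)]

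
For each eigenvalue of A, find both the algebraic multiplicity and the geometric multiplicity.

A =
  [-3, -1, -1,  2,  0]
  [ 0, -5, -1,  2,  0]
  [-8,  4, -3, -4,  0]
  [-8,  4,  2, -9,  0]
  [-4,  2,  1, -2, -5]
λ = -5: alg = 5, geom = 3

Step 1 — factor the characteristic polynomial to read off the algebraic multiplicities:
  χ_A(x) = (x + 5)^5

Step 2 — compute geometric multiplicities via the rank-nullity identity g(λ) = n − rank(A − λI):
  rank(A − (-5)·I) = 2, so dim ker(A − (-5)·I) = n − 2 = 3

Summary:
  λ = -5: algebraic multiplicity = 5, geometric multiplicity = 3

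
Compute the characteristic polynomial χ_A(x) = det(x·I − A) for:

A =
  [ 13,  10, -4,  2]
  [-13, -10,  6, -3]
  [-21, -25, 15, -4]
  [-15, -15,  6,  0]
x^4 - 18*x^3 + 120*x^2 - 350*x + 375

Expanding det(x·I − A) (e.g. by cofactor expansion or by noting that A is similar to its Jordan form J, which has the same characteristic polynomial as A) gives
  χ_A(x) = x^4 - 18*x^3 + 120*x^2 - 350*x + 375
which factors as (x - 5)^3*(x - 3). The eigenvalues (with algebraic multiplicities) are λ = 3 with multiplicity 1, λ = 5 with multiplicity 3.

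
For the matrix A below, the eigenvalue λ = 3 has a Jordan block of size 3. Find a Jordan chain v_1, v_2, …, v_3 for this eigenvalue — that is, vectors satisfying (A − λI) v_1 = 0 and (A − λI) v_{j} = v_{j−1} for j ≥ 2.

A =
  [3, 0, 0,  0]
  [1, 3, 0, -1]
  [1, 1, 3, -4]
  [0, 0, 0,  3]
A Jordan chain for λ = 3 of length 3:
v_1 = (0, 0, 1, 0)ᵀ
v_2 = (0, 1, 1, 0)ᵀ
v_3 = (1, 0, 0, 0)ᵀ

Let N = A − (3)·I. We want v_3 with N^3 v_3 = 0 but N^2 v_3 ≠ 0; then v_{j-1} := N · v_j for j = 3, …, 2.

Pick v_3 = (1, 0, 0, 0)ᵀ.
Then v_2 = N · v_3 = (0, 1, 1, 0)ᵀ.
Then v_1 = N · v_2 = (0, 0, 1, 0)ᵀ.

Sanity check: (A − (3)·I) v_1 = (0, 0, 0, 0)ᵀ = 0. ✓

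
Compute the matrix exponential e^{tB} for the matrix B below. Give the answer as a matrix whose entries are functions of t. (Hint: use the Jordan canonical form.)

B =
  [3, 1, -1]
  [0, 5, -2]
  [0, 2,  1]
e^{tB} =
  [exp(3*t), t*exp(3*t), -t*exp(3*t)]
  [0, 2*t*exp(3*t) + exp(3*t), -2*t*exp(3*t)]
  [0, 2*t*exp(3*t), -2*t*exp(3*t) + exp(3*t)]

Strategy: write B = P · J · P⁻¹ where J is a Jordan canonical form, so e^{tB} = P · e^{tJ} · P⁻¹, and e^{tJ} can be computed block-by-block.

B has Jordan form
J =
  [3, 1, 0]
  [0, 3, 0]
  [0, 0, 3]
(up to reordering of blocks).

Per-block formulas:
  For a 1×1 block at λ = 3: exp(t · [3]) = [e^(3t)].
  For a 2×2 Jordan block J_2(3): exp(t · J_2(3)) = e^(3t)·(I + t·N), where N is the 2×2 nilpotent shift.

After assembling e^{tJ} and conjugating by P, we get:

e^{tB} =
  [exp(3*t), t*exp(3*t), -t*exp(3*t)]
  [0, 2*t*exp(3*t) + exp(3*t), -2*t*exp(3*t)]
  [0, 2*t*exp(3*t), -2*t*exp(3*t) + exp(3*t)]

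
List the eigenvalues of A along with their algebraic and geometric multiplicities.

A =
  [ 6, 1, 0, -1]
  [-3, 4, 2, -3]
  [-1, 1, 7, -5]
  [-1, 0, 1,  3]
λ = 5: alg = 4, geom = 2

Step 1 — factor the characteristic polynomial to read off the algebraic multiplicities:
  χ_A(x) = (x - 5)^4

Step 2 — compute geometric multiplicities via the rank-nullity identity g(λ) = n − rank(A − λI):
  rank(A − (5)·I) = 2, so dim ker(A − (5)·I) = n − 2 = 2

Summary:
  λ = 5: algebraic multiplicity = 4, geometric multiplicity = 2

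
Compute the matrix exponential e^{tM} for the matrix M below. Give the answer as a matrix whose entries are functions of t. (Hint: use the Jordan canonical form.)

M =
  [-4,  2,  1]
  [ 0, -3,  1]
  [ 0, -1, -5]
e^{tM} =
  [exp(-4*t), t^2*exp(-4*t)/2 + 2*t*exp(-4*t), t^2*exp(-4*t)/2 + t*exp(-4*t)]
  [0, t*exp(-4*t) + exp(-4*t), t*exp(-4*t)]
  [0, -t*exp(-4*t), -t*exp(-4*t) + exp(-4*t)]

Strategy: write M = P · J · P⁻¹ where J is a Jordan canonical form, so e^{tM} = P · e^{tJ} · P⁻¹, and e^{tJ} can be computed block-by-block.

M has Jordan form
J =
  [-4,  1,  0]
  [ 0, -4,  1]
  [ 0,  0, -4]
(up to reordering of blocks).

Per-block formulas:
  For a 3×3 Jordan block J_3(-4): exp(t · J_3(-4)) = e^(-4t)·(I + t·N + (t^2/2)·N^2), where N is the 3×3 nilpotent shift.

After assembling e^{tJ} and conjugating by P, we get:

e^{tM} =
  [exp(-4*t), t^2*exp(-4*t)/2 + 2*t*exp(-4*t), t^2*exp(-4*t)/2 + t*exp(-4*t)]
  [0, t*exp(-4*t) + exp(-4*t), t*exp(-4*t)]
  [0, -t*exp(-4*t), -t*exp(-4*t) + exp(-4*t)]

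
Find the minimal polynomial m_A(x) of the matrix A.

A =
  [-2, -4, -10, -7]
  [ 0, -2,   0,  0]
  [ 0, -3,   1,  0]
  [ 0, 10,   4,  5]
x^3 - 4*x^2 - 7*x + 10

The characteristic polynomial is χ_A(x) = (x - 5)*(x - 1)*(x + 2)^2, so the eigenvalues are known. The minimal polynomial is
  m_A(x) = Π_λ (x − λ)^{k_λ}
where k_λ is the size of the *largest* Jordan block for λ (equivalently, the smallest k with (A − λI)^k v = 0 for every generalised eigenvector v of λ).

  λ = -2: largest Jordan block has size 1, contributing (x + 2)
  λ = 1: largest Jordan block has size 1, contributing (x − 1)
  λ = 5: largest Jordan block has size 1, contributing (x − 5)

So m_A(x) = (x - 5)*(x - 1)*(x + 2) = x^3 - 4*x^2 - 7*x + 10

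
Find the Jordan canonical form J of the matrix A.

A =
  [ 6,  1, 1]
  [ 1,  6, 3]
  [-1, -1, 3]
J_3(5)

The characteristic polynomial is
  det(x·I − A) = x^3 - 15*x^2 + 75*x - 125 = (x - 5)^3

Eigenvalues and multiplicities (the geometric multiplicity of λ is n − rank(A − λI), which equals the number of Jordan blocks for λ):
  λ = 5: algebraic multiplicity = 3, geometric multiplicity = 1

Determining the block sizes for each eigenvalue:
  λ = 5: one block (gm = 1), so the single block has size am = 3 → block sizes [3]

Assembling the blocks gives a Jordan form
J =
  [5, 1, 0]
  [0, 5, 1]
  [0, 0, 5]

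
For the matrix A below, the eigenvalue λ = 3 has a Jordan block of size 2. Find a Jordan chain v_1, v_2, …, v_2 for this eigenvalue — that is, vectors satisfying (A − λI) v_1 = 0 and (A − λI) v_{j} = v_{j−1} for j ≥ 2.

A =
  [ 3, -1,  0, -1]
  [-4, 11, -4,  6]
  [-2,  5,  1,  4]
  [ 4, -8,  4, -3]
A Jordan chain for λ = 3 of length 2:
v_1 = (0, -4, -2, 4)ᵀ
v_2 = (1, 0, 0, 0)ᵀ

Let N = A − (3)·I. We want v_2 with N^2 v_2 = 0 but N^1 v_2 ≠ 0; then v_{j-1} := N · v_j for j = 2, …, 2.

Pick v_2 = (1, 0, 0, 0)ᵀ.
Then v_1 = N · v_2 = (0, -4, -2, 4)ᵀ.

Sanity check: (A − (3)·I) v_1 = (0, 0, 0, 0)ᵀ = 0. ✓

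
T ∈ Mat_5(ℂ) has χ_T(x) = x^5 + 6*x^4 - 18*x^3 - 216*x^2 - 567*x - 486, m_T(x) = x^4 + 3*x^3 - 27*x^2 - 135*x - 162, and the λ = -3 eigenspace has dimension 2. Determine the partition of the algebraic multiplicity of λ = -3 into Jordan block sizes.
Block sizes for λ = -3: [3, 1]

Step 1 — from the characteristic polynomial, algebraic multiplicity of λ = -3 is 4. From dim ker(T − (-3)·I) = 2, there are exactly 2 Jordan blocks for λ = -3.
Step 2 — from the minimal polynomial, the factor (x + 3)^3 tells us the largest block for λ = -3 has size 3.
Step 3 — with total size 4, 2 blocks, and largest block 3, the block sizes (in nonincreasing order) are [3, 1].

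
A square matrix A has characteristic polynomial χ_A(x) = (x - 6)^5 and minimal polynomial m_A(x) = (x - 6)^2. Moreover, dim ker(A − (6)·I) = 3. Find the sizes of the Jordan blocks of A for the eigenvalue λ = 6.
Block sizes for λ = 6: [2, 2, 1]

Step 1 — from the characteristic polynomial, algebraic multiplicity of λ = 6 is 5. From dim ker(A − (6)·I) = 3, there are exactly 3 Jordan blocks for λ = 6.
Step 2 — from the minimal polynomial, the factor (x − 6)^2 tells us the largest block for λ = 6 has size 2.
Step 3 — with total size 5, 3 blocks, and largest block 2, the block sizes (in nonincreasing order) are [2, 2, 1].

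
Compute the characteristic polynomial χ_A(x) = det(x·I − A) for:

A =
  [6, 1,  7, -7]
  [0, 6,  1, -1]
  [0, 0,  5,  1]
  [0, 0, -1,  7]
x^4 - 24*x^3 + 216*x^2 - 864*x + 1296

Expanding det(x·I − A) (e.g. by cofactor expansion or by noting that A is similar to its Jordan form J, which has the same characteristic polynomial as A) gives
  χ_A(x) = x^4 - 24*x^3 + 216*x^2 - 864*x + 1296
which factors as (x - 6)^4. The eigenvalues (with algebraic multiplicities) are λ = 6 with multiplicity 4.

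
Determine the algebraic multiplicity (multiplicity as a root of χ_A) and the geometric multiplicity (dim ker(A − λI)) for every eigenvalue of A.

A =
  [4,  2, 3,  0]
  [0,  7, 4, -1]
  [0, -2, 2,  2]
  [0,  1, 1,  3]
λ = 4: alg = 4, geom = 2

Step 1 — factor the characteristic polynomial to read off the algebraic multiplicities:
  χ_A(x) = (x - 4)^4

Step 2 — compute geometric multiplicities via the rank-nullity identity g(λ) = n − rank(A − λI):
  rank(A − (4)·I) = 2, so dim ker(A − (4)·I) = n − 2 = 2

Summary:
  λ = 4: algebraic multiplicity = 4, geometric multiplicity = 2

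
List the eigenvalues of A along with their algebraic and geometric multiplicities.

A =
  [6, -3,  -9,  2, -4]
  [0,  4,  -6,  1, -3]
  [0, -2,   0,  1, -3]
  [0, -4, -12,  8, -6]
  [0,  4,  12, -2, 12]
λ = 6: alg = 5, geom = 3

Step 1 — factor the characteristic polynomial to read off the algebraic multiplicities:
  χ_A(x) = (x - 6)^5

Step 2 — compute geometric multiplicities via the rank-nullity identity g(λ) = n − rank(A − λI):
  rank(A − (6)·I) = 2, so dim ker(A − (6)·I) = n − 2 = 3

Summary:
  λ = 6: algebraic multiplicity = 5, geometric multiplicity = 3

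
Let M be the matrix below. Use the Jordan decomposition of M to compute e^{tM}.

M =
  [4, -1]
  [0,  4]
e^{tM} =
  [exp(4*t), -t*exp(4*t)]
  [0, exp(4*t)]

Strategy: write M = P · J · P⁻¹ where J is a Jordan canonical form, so e^{tM} = P · e^{tJ} · P⁻¹, and e^{tJ} can be computed block-by-block.

M has Jordan form
J =
  [4, 1]
  [0, 4]
(up to reordering of blocks).

Per-block formulas:
  For a 2×2 Jordan block J_2(4): exp(t · J_2(4)) = e^(4t)·(I + t·N), where N is the 2×2 nilpotent shift.

After assembling e^{tJ} and conjugating by P, we get:

e^{tM} =
  [exp(4*t), -t*exp(4*t)]
  [0, exp(4*t)]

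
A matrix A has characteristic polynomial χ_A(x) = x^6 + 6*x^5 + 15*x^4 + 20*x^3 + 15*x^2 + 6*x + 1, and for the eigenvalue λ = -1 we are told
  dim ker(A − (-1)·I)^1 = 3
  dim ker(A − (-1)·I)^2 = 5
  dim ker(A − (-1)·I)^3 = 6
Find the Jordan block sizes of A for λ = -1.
Block sizes for λ = -1: [3, 2, 1]

From the dimensions of kernels of powers, the number of Jordan blocks of size at least j is d_j − d_{j−1} where d_j = dim ker(N^j) (with d_0 = 0). Computing the differences gives [3, 2, 1].
The number of blocks of size exactly k is (#blocks of size ≥ k) − (#blocks of size ≥ k + 1), so the partition is: 1 block(s) of size 1, 1 block(s) of size 2, 1 block(s) of size 3.
In nonincreasing order the block sizes are [3, 2, 1].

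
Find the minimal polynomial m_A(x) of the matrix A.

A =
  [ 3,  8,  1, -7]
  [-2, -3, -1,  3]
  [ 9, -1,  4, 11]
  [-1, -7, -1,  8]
x^2 - 6*x + 9

The characteristic polynomial is χ_A(x) = (x - 3)^4, so the eigenvalues are known. The minimal polynomial is
  m_A(x) = Π_λ (x − λ)^{k_λ}
where k_λ is the size of the *largest* Jordan block for λ (equivalently, the smallest k with (A − λI)^k v = 0 for every generalised eigenvector v of λ).

  λ = 3: largest Jordan block has size 2, contributing (x − 3)^2

So m_A(x) = (x - 3)^2 = x^2 - 6*x + 9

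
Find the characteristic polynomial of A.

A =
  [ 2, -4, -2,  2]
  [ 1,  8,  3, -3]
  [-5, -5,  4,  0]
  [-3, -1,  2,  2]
x^4 - 16*x^3 + 96*x^2 - 256*x + 256

Expanding det(x·I − A) (e.g. by cofactor expansion or by noting that A is similar to its Jordan form J, which has the same characteristic polynomial as A) gives
  χ_A(x) = x^4 - 16*x^3 + 96*x^2 - 256*x + 256
which factors as (x - 4)^4. The eigenvalues (with algebraic multiplicities) are λ = 4 with multiplicity 4.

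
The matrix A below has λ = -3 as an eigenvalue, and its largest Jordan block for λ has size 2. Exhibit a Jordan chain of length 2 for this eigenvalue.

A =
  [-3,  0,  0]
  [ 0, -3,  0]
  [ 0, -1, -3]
A Jordan chain for λ = -3 of length 2:
v_1 = (0, 0, -1)ᵀ
v_2 = (0, 1, 0)ᵀ

Let N = A − (-3)·I. We want v_2 with N^2 v_2 = 0 but N^1 v_2 ≠ 0; then v_{j-1} := N · v_j for j = 2, …, 2.

Pick v_2 = (0, 1, 0)ᵀ.
Then v_1 = N · v_2 = (0, 0, -1)ᵀ.

Sanity check: (A − (-3)·I) v_1 = (0, 0, 0)ᵀ = 0. ✓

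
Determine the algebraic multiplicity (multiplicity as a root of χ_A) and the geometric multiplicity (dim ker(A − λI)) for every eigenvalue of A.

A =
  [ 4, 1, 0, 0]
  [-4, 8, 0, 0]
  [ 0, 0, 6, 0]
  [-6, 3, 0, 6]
λ = 6: alg = 4, geom = 3

Step 1 — factor the characteristic polynomial to read off the algebraic multiplicities:
  χ_A(x) = (x - 6)^4

Step 2 — compute geometric multiplicities via the rank-nullity identity g(λ) = n − rank(A − λI):
  rank(A − (6)·I) = 1, so dim ker(A − (6)·I) = n − 1 = 3

Summary:
  λ = 6: algebraic multiplicity = 4, geometric multiplicity = 3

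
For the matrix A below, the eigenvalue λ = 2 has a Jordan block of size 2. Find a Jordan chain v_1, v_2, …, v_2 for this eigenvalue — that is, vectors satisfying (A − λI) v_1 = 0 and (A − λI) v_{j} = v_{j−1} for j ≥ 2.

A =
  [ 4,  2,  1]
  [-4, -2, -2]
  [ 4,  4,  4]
A Jordan chain for λ = 2 of length 2:
v_1 = (2, -4, 4)ᵀ
v_2 = (1, 0, 0)ᵀ

Let N = A − (2)·I. We want v_2 with N^2 v_2 = 0 but N^1 v_2 ≠ 0; then v_{j-1} := N · v_j for j = 2, …, 2.

Pick v_2 = (1, 0, 0)ᵀ.
Then v_1 = N · v_2 = (2, -4, 4)ᵀ.

Sanity check: (A − (2)·I) v_1 = (0, 0, 0)ᵀ = 0. ✓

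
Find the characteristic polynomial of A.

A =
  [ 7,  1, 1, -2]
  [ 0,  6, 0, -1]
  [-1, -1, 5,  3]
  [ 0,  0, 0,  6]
x^4 - 24*x^3 + 216*x^2 - 864*x + 1296

Expanding det(x·I − A) (e.g. by cofactor expansion or by noting that A is similar to its Jordan form J, which has the same characteristic polynomial as A) gives
  χ_A(x) = x^4 - 24*x^3 + 216*x^2 - 864*x + 1296
which factors as (x - 6)^4. The eigenvalues (with algebraic multiplicities) are λ = 6 with multiplicity 4.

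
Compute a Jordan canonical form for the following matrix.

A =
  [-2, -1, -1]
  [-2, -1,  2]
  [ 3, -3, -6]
J_2(-3) ⊕ J_1(-3)

The characteristic polynomial is
  det(x·I − A) = x^3 + 9*x^2 + 27*x + 27 = (x + 3)^3

Eigenvalues and multiplicities (the geometric multiplicity of λ is n − rank(A − λI), which equals the number of Jordan blocks for λ):
  λ = -3: algebraic multiplicity = 3, geometric multiplicity = 2

Determining the block sizes for each eigenvalue:
  λ = -3: 2 blocks summing to 3 forces exactly one block of size 2 and the rest size 1 → block sizes [2, 1]

Assembling the blocks gives a Jordan form
J =
  [-3,  1,  0]
  [ 0, -3,  0]
  [ 0,  0, -3]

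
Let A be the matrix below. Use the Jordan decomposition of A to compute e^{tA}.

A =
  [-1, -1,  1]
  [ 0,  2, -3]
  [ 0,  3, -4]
e^{tA} =
  [exp(-t), -t*exp(-t), t*exp(-t)]
  [0, 3*t*exp(-t) + exp(-t), -3*t*exp(-t)]
  [0, 3*t*exp(-t), -3*t*exp(-t) + exp(-t)]

Strategy: write A = P · J · P⁻¹ where J is a Jordan canonical form, so e^{tA} = P · e^{tJ} · P⁻¹, and e^{tJ} can be computed block-by-block.

A has Jordan form
J =
  [-1,  1,  0]
  [ 0, -1,  0]
  [ 0,  0, -1]
(up to reordering of blocks).

Per-block formulas:
  For a 2×2 Jordan block J_2(-1): exp(t · J_2(-1)) = e^(-1t)·(I + t·N), where N is the 2×2 nilpotent shift.
  For a 1×1 block at λ = -1: exp(t · [-1]) = [e^(-1t)].

After assembling e^{tJ} and conjugating by P, we get:

e^{tA} =
  [exp(-t), -t*exp(-t), t*exp(-t)]
  [0, 3*t*exp(-t) + exp(-t), -3*t*exp(-t)]
  [0, 3*t*exp(-t), -3*t*exp(-t) + exp(-t)]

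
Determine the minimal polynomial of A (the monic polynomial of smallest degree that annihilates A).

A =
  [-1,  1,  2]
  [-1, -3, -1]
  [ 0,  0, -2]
x^3 + 6*x^2 + 12*x + 8

The characteristic polynomial is χ_A(x) = (x + 2)^3, so the eigenvalues are known. The minimal polynomial is
  m_A(x) = Π_λ (x − λ)^{k_λ}
where k_λ is the size of the *largest* Jordan block for λ (equivalently, the smallest k with (A − λI)^k v = 0 for every generalised eigenvector v of λ).

  λ = -2: largest Jordan block has size 3, contributing (x + 2)^3

So m_A(x) = (x + 2)^3 = x^3 + 6*x^2 + 12*x + 8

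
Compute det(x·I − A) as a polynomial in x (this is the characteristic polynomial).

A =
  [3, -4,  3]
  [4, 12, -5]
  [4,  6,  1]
x^3 - 16*x^2 + 85*x - 150

Expanding det(x·I − A) (e.g. by cofactor expansion or by noting that A is similar to its Jordan form J, which has the same characteristic polynomial as A) gives
  χ_A(x) = x^3 - 16*x^2 + 85*x - 150
which factors as (x - 6)*(x - 5)^2. The eigenvalues (with algebraic multiplicities) are λ = 5 with multiplicity 2, λ = 6 with multiplicity 1.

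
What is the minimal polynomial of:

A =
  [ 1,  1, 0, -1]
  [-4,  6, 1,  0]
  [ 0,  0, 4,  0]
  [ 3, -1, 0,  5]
x^3 - 12*x^2 + 48*x - 64

The characteristic polynomial is χ_A(x) = (x - 4)^4, so the eigenvalues are known. The minimal polynomial is
  m_A(x) = Π_λ (x − λ)^{k_λ}
where k_λ is the size of the *largest* Jordan block for λ (equivalently, the smallest k with (A − λI)^k v = 0 for every generalised eigenvector v of λ).

  λ = 4: largest Jordan block has size 3, contributing (x − 4)^3

So m_A(x) = (x - 4)^3 = x^3 - 12*x^2 + 48*x - 64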